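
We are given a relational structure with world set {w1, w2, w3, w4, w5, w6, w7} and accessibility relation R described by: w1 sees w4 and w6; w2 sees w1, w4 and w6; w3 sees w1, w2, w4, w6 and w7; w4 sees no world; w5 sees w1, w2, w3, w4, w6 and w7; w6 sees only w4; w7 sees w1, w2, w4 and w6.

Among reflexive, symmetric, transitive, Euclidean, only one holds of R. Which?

transitive

Reflexive: no — w1 is not related to itself.
Symmetric: no — w1 R w4 but not w4 R w1.
Transitive: yes — every two-step R-path is closed by a direct edge.
Euclidean: no — w1 R w4 and w1 R w6, but not w4 R w6.
Only transitive holds.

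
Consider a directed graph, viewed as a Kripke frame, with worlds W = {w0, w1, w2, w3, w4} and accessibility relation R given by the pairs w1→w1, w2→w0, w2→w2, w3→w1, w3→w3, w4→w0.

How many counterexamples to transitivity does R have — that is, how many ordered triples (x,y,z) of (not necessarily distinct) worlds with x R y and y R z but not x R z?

R is transitive; there are no such tuples.

0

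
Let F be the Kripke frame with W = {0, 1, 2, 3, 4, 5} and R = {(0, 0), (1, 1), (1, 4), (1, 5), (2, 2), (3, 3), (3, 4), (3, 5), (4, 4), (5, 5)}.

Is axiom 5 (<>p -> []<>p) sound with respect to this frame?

Axiom 5 corresponds to the accessibility relation being Euclidean.
Euclidean: no — 1 R 4 and 1 R 5, but not 4 R 5.

No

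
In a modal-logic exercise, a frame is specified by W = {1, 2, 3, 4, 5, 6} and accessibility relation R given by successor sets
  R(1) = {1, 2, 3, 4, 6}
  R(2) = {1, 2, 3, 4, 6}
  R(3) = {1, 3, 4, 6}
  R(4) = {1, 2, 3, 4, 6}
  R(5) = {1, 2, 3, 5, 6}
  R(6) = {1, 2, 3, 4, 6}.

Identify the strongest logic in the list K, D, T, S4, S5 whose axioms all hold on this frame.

Serial (axiom D): yes — every world has a successor (e.g. 1 R 1).
Reflexive (axiom T): yes — every world is R-related to itself.
Transitive (axiom 4): no — 3 R 1 and 1 R 2, but not 3 R 2.
Euclidean (axiom 5): no — 1 R 3 and 1 R 2, but not 3 R 2.
So F validates K, D, T; S4 would additionally require R to be transitive. The strongest is T.

T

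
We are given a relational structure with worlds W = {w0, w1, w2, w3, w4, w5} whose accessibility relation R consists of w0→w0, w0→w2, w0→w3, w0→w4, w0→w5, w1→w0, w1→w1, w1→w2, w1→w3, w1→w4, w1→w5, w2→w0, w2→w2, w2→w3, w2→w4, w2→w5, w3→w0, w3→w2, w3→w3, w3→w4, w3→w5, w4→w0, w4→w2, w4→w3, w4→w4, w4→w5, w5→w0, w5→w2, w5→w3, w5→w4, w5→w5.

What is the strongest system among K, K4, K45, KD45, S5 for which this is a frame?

Transitive (axiom 4): yes — every two-step R-path is closed by a direct edge.
Euclidean (axiom 5): no — w1 R w0 and w1 R w1, but not w0 R w1.
Serial (axiom D): yes — every world has a successor (e.g. w0 R w0).
Reflexive (axiom T): yes — every world is R-related to itself.
So F validates K, K4; K45 would additionally require R to be Euclidean. The strongest is K4.

K4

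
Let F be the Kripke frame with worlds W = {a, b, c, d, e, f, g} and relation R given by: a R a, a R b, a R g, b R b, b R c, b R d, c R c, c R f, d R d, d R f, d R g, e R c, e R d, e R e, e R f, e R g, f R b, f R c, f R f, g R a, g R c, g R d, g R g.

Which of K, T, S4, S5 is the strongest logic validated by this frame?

Reflexive (axiom T): yes — every world is R-related to itself.
Transitive (axiom 4): no — a R b and b R c, but not a R c.
Euclidean (axiom 5): no — a R b and a R g, but not b R g.
So F validates K, T; S4 would additionally require R to be transitive. The strongest is T.

T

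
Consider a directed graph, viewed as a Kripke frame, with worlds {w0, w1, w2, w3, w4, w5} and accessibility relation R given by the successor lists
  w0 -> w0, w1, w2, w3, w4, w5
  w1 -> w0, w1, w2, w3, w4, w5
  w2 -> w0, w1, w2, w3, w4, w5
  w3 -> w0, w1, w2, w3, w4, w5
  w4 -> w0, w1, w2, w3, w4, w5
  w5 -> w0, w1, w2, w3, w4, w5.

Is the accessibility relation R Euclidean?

Yes

Euclidean: yes — any two successors of a common world are R-related.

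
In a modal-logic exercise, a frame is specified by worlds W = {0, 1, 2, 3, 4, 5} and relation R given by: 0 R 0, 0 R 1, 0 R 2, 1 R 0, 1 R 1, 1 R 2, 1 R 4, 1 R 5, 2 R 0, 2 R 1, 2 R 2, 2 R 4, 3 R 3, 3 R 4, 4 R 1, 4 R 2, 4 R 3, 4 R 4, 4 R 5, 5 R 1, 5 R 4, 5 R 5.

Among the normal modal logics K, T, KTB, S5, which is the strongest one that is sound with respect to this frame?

KTB

Reflexive (axiom T): yes — every world is R-related to itself.
Symmetric (axiom B): yes — every pair in R has its reverse in R.
Euclidean (axiom 5): no — 1 R 0 and 1 R 4, but not 0 R 4.
So F validates K, T, KTB; S5 would additionally require R to be Euclidean. The strongest is KTB.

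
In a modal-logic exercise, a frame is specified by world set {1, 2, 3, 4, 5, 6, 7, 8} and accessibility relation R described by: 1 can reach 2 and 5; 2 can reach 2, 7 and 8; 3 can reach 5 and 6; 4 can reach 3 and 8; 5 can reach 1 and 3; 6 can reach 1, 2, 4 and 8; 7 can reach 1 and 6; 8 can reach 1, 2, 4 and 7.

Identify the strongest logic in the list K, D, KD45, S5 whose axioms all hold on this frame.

D

Serial (axiom D): yes — every world has a successor (e.g. 1 R 2).
Euclidean (axiom 5): no — 1 R 2 and 1 R 5, but not 2 R 5.
Transitive (axiom 4): no — 1 R 2 and 2 R 7, but not 1 R 7.
Reflexive (axiom T): no — 1 is not related to itself.
So F validates K, D; KD45 would additionally require R to be Euclidean and transitive. The strongest is D.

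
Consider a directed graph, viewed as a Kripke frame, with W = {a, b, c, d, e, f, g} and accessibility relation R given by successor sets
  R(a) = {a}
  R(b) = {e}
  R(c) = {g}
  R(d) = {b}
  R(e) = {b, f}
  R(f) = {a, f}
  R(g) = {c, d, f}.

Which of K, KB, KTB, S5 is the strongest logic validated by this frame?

K

Symmetric (axiom B): no — d R b but not b R d.
Reflexive (axiom T): no — b is not related to itself.
Euclidean (axiom 5): no — e R b and e R f, but not b R f.
So F validates K; KB would additionally require R to be symmetric. The strongest is K.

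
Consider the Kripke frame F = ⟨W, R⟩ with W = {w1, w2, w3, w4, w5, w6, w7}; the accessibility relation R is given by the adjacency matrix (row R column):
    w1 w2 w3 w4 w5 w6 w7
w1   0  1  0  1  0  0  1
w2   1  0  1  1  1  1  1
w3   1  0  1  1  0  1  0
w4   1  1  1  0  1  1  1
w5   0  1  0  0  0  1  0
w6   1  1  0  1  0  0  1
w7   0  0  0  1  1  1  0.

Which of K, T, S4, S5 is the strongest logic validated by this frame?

Reflexive (axiom T): no — w1 is not related to itself.
Transitive (axiom 4): no — w1 R w2 and w2 R w3, but not w1 R w3.
Euclidean (axiom 5): no — w1 R w7 and w1 R w2, but not w7 R w2.
So F validates K; T would additionally require R to be reflexive. The strongest is K.

K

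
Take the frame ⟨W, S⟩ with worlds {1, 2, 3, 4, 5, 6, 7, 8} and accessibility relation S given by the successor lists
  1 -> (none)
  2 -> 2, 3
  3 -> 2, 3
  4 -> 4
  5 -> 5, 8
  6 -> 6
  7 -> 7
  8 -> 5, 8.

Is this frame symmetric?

Yes

Symmetric: yes — every pair in S has its reverse in S.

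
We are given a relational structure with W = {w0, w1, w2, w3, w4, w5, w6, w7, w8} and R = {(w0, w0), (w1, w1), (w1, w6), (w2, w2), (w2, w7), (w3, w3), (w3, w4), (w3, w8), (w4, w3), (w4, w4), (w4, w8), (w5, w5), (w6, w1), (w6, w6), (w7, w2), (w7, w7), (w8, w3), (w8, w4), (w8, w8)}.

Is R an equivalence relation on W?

Reflexive: yes — every world is R-related to itself.
Symmetric: yes — every pair in R has its reverse in R.
Transitive: yes — every two-step R-path is closed by a direct edge.
So R is an equivalence relation.

Yes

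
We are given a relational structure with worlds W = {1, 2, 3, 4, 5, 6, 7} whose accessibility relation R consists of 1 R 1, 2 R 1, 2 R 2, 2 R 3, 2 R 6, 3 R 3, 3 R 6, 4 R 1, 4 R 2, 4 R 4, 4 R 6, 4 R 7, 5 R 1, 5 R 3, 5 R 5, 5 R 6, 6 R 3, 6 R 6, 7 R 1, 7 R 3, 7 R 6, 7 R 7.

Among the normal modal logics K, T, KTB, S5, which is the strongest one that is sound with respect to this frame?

Reflexive (axiom T): yes — every world is R-related to itself.
Symmetric (axiom B): no — 2 R 1 but not 1 R 2.
Euclidean (axiom 5): no — 2 R 1 and 2 R 3, but not 1 R 3.
So F validates K, T; KTB would additionally require R to be symmetric. The strongest is T.

T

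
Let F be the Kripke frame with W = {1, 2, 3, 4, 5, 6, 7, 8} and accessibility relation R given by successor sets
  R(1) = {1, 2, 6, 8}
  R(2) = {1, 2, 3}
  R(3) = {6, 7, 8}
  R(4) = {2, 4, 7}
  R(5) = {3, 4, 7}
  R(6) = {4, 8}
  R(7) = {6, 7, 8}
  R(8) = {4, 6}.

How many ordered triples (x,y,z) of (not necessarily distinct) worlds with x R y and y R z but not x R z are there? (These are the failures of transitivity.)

27

Enumerating: (1,2,3), (1,6,4), (1,8,4), (2,1,6), (2,1,8), (2,3,6), (2,3,7), (2,3,8), (3,6,4), (3,8,4), (4,2,1), (4,2,3), … and 15 more.
Total: 27.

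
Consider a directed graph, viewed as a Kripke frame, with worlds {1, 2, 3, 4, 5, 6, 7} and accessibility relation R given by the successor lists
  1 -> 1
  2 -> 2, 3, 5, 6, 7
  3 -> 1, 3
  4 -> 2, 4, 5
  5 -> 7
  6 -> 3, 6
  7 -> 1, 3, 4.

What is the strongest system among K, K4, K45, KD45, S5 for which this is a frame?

K

Transitive (axiom 4): no — 2 R 3 and 3 R 1, but not 2 R 1.
Euclidean (axiom 5): no — 2 R 3 and 2 R 5, but not 3 R 5.
Serial (axiom D): yes — every world has a successor (e.g. 1 R 1).
Reflexive (axiom T): no — 5 is not related to itself.
So F validates K; K4 would additionally require R to be transitive. The strongest is K.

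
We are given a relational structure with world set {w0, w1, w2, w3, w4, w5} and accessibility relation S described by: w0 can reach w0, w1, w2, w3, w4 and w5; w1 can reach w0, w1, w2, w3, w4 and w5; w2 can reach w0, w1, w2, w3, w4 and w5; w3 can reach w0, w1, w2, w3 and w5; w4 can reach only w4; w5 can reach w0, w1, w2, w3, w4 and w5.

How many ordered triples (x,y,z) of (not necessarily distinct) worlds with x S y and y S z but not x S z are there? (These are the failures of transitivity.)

4

Enumerating: (w3,w0,w4), (w3,w1,w4), (w3,w2,w4), (w3,w5,w4).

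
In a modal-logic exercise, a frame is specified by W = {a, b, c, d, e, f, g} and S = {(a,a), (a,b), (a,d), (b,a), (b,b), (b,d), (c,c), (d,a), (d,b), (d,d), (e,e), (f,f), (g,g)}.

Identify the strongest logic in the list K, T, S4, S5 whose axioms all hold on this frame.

Reflexive (axiom T): yes — every world is S-related to itself.
Transitive (axiom 4): yes — every two-step S-path is closed by a direct edge.
Euclidean (axiom 5): yes — any two successors of a common world are S-related.
So F validates K, T, S4, S5. The strongest is S5.

S5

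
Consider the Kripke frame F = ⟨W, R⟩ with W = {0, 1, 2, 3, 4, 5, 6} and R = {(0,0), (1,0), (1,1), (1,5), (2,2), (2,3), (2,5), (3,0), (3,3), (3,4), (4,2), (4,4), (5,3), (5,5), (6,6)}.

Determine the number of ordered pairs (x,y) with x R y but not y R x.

8

Enumerating: (1,0), (1,5), (2,3), (2,5), (3,0), (3,4), (4,2), (5,3).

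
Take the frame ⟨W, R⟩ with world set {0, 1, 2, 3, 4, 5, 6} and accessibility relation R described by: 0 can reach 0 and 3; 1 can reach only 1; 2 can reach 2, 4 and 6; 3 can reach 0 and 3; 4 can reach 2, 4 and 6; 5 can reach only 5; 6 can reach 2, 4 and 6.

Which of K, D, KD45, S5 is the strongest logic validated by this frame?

Serial (axiom D): yes — every world has a successor (e.g. 0 R 0).
Euclidean (axiom 5): yes — any two successors of a common world are R-related.
Transitive (axiom 4): yes — every two-step R-path is closed by a direct edge.
Reflexive (axiom T): yes — every world is R-related to itself.
So F validates K, D, KD45, S5. The strongest is S5.

S5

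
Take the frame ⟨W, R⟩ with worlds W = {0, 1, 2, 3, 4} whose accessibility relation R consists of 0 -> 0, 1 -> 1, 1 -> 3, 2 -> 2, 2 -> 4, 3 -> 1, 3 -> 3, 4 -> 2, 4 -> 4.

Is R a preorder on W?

Yes

Reflexive: yes — every world is R-related to itself.
Transitive: yes — every two-step R-path is closed by a direct edge.
So R is a preorder.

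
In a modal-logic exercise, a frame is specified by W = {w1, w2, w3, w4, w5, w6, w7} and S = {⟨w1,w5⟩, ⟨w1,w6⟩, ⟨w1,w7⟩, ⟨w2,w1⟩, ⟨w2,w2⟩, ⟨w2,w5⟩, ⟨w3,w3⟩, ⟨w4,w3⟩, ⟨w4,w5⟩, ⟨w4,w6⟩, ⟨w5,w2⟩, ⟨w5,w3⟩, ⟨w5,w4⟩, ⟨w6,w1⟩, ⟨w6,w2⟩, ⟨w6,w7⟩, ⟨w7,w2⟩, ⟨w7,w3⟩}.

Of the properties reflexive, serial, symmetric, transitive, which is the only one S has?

serial

Reflexive: no — w1 is not related to itself.
Serial: yes — every world has a successor (e.g. w1 S w5).
Symmetric: no — w1 S w5 but not w5 S w1.
Transitive: no — w1 S w5 and w5 S w2, but not w1 S w2.
Only serial holds.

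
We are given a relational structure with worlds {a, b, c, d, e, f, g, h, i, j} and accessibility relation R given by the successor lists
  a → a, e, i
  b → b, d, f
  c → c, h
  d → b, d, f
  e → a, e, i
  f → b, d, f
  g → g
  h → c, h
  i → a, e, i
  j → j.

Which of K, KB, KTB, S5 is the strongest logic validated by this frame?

Symmetric (axiom B): yes — every pair in R has its reverse in R.
Reflexive (axiom T): yes — every world is R-related to itself.
Euclidean (axiom 5): yes — any two successors of a common world are R-related.
So F validates K, KB, KTB, S5. The strongest is S5.

S5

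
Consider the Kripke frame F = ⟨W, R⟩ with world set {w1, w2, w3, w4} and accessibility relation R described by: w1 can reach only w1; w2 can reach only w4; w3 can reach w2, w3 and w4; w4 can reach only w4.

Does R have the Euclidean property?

No

Euclidean: no — w3 R w4 and w3 R w2, but not w4 R w2.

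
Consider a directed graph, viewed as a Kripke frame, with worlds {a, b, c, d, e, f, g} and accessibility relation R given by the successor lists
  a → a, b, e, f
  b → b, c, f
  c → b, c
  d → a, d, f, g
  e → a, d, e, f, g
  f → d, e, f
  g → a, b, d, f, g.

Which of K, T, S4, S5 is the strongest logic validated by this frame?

Reflexive (axiom T): yes — every world is R-related to itself.
Transitive (axiom 4): no — a R b and b R c, but not a R c.
Euclidean (axiom 5): no — a R b and a R e, but not b R e.
So F validates K, T; S4 would additionally require R to be transitive. The strongest is T.

T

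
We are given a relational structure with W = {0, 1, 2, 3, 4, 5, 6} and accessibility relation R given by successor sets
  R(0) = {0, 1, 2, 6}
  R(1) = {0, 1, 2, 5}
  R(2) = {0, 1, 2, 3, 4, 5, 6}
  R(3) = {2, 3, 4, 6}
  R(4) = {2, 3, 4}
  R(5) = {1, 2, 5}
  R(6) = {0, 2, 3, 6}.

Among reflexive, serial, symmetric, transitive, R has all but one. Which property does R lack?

transitive

Reflexive: yes — every world is R-related to itself.
Serial: yes — every world has a successor (e.g. 0 R 0).
Symmetric: yes — every pair in R has its reverse in R.
Transitive: no — 0 R 1 and 1 R 5, but not 0 R 5.
Only transitive fails.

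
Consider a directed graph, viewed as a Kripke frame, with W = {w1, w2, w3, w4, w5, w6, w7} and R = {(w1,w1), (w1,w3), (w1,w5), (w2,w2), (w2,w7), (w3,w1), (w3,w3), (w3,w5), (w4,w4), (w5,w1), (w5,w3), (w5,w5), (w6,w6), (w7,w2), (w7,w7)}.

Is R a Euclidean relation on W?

Euclidean: yes — any two successors of a common world are R-related.

Yes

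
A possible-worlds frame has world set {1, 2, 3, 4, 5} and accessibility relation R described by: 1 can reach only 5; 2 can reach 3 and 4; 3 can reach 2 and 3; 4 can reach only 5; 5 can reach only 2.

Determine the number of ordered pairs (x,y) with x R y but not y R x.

Enumerating: (1,5), (2,4), (4,5), (5,2).

4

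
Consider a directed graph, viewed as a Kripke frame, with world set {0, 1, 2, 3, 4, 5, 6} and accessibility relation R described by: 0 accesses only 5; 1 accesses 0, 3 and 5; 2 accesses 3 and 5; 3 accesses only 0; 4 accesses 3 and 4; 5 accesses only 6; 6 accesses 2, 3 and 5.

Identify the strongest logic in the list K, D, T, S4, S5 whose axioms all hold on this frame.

Serial (axiom D): yes — every world has a successor (e.g. 0 R 5).
Reflexive (axiom T): no — 0 is not related to itself.
Transitive (axiom 4): no — 0 R 5 and 5 R 6, but not 0 R 6.
Euclidean (axiom 5): no — 1 R 0 and 1 R 3, but not 0 R 3.
So F validates K, D; T would additionally require R to be reflexive. The strongest is D.

D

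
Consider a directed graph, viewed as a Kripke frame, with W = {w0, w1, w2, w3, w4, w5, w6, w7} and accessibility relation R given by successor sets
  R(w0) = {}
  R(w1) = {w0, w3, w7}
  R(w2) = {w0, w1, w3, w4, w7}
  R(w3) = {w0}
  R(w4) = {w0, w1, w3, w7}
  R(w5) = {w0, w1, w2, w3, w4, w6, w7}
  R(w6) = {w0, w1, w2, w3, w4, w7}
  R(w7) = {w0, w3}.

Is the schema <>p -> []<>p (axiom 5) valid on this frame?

No

By correspondence theory, 5 is valid on a frame iff R is Euclidean.
Euclidean: no — w1 R w0 and w1 R w3, but not w0 R w3.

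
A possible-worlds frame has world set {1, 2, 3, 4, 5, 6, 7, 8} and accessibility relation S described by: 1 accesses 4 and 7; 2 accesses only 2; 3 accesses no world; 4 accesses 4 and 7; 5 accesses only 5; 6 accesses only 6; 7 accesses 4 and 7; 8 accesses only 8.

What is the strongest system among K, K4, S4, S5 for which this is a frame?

Transitive (axiom 4): yes — every two-step S-path is closed by a direct edge.
Reflexive (axiom T): no — 1 is not related to itself.
Euclidean (axiom 5): yes — any two successors of a common world are S-related.
So F validates K, K4; S4 would additionally require S to be reflexive. The strongest is K4.

K4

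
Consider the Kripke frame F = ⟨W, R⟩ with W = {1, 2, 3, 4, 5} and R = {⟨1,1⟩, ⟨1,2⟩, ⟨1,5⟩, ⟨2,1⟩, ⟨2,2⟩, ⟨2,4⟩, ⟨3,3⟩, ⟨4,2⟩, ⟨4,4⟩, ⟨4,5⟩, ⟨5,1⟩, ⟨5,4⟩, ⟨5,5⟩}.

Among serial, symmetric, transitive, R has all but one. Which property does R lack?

transitive

Serial: yes — every world has a successor (e.g. 1 R 1).
Symmetric: yes — every pair in R has its reverse in R.
Transitive: no — 1 R 2 and 2 R 4, but not 1 R 4.
Only transitive fails.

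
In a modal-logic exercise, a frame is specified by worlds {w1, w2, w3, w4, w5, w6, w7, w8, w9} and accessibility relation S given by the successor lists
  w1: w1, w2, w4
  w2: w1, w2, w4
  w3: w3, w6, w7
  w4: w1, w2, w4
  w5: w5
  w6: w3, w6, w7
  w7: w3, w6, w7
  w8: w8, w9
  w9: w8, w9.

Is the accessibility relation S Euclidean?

Yes

Euclidean: yes — any two successors of a common world are S-related.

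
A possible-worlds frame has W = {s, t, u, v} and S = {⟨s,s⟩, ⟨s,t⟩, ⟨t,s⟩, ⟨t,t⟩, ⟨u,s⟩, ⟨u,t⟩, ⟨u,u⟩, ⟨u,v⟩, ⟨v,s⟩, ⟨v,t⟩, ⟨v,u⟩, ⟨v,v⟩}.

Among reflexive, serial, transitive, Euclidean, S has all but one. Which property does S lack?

Euclidean

Reflexive: yes — every world is S-related to itself.
Serial: yes — every world has a successor (e.g. s S s).
Transitive: yes — every two-step S-path is closed by a direct edge.
Euclidean: no — u S s and u S v, but not s S v.
Only Euclidean fails.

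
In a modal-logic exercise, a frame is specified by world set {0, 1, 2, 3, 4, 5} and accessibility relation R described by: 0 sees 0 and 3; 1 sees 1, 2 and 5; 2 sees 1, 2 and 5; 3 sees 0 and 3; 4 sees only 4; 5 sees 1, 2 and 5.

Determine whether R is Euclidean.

Euclidean: yes — any two successors of a common world are R-related.

Yes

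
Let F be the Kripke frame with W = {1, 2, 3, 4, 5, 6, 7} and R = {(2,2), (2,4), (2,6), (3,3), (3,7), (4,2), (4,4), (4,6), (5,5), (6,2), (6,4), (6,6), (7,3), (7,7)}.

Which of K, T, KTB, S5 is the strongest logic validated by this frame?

Reflexive (axiom T): no — 1 is not related to itself.
Symmetric (axiom B): yes — every pair in R has its reverse in R.
Euclidean (axiom 5): yes — any two successors of a common world are R-related.
So F validates K; T would additionally require R to be reflexive. The strongest is K.

K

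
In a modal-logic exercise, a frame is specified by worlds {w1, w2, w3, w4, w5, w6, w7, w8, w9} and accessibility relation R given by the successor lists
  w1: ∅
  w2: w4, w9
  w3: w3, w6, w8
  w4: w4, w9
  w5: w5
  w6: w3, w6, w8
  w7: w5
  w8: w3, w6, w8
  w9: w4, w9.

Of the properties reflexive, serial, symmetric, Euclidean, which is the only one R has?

Euclidean

Reflexive: no — w1 is not related to itself.
Serial: no — w1 has no R-successor.
Symmetric: no — w2 R w4 but not w4 R w2.
Euclidean: yes — any two successors of a common world are R-related.
Only Euclidean holds.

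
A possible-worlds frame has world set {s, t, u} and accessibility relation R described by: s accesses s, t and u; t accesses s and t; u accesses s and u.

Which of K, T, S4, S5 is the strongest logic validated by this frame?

T

Reflexive (axiom T): yes — every world is R-related to itself.
Transitive (axiom 4): no — t R s and s R u, but not t R u.
Euclidean (axiom 5): no — s R t and s R u, but not t R u.
So F validates K, T; S4 would additionally require R to be transitive. The strongest is T.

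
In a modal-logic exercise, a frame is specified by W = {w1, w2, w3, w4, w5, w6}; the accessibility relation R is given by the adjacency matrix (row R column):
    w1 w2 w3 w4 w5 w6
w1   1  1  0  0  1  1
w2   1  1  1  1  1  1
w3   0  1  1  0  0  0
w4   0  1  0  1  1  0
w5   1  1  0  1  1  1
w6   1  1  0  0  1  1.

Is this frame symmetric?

Symmetric: yes — every pair in R has its reverse in R.

Yes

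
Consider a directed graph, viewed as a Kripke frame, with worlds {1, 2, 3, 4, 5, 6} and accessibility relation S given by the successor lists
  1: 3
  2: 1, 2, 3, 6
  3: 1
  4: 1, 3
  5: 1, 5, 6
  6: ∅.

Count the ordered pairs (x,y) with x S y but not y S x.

Enumerating: (2,1), (2,3), (2,6), (4,1), (4,3), (5,1), (5,6).

7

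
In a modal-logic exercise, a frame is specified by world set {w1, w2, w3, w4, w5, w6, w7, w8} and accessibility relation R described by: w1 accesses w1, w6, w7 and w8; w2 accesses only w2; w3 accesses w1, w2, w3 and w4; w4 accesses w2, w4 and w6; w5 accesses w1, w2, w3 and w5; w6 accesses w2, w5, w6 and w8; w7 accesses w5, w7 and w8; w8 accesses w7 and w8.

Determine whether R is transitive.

No

Transitive: no — w1 R w6 and w6 R w2, but not w1 R w2.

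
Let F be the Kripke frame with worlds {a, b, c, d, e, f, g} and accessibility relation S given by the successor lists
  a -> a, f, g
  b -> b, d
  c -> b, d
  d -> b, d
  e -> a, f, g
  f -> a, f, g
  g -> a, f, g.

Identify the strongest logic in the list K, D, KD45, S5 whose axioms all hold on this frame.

KD45

Serial (axiom D): yes — every world has a successor (e.g. a S a).
Euclidean (axiom 5): yes — any two successors of a common world are S-related.
Transitive (axiom 4): yes — every two-step S-path is closed by a direct edge.
Reflexive (axiom T): no — c is not related to itself.
So F validates K, D, KD45; S5 would additionally require S to be reflexive. The strongest is KD45.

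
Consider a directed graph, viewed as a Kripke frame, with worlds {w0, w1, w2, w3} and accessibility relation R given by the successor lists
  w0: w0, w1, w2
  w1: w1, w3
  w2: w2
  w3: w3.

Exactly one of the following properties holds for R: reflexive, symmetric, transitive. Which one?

Reflexive: yes — every world is R-related to itself.
Symmetric: no — w0 R w1 but not w1 R w0.
Transitive: no — w0 R w1 and w1 R w3, but not w0 R w3.
Only reflexive holds.

reflexive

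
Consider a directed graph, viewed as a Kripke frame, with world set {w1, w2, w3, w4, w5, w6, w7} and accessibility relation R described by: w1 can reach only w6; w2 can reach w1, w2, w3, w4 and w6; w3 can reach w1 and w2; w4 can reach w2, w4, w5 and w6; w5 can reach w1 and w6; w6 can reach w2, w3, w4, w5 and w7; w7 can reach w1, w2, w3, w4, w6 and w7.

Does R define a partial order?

Reflexive: no — w1 is not related to itself.
Transitive: no — w1 R w6 and w6 R w2, but not w1 R w2.
Antisymmetric: no — w2 R w3 and w3 R w2 with w2 ≠ w3.
So R is not a partial order.

No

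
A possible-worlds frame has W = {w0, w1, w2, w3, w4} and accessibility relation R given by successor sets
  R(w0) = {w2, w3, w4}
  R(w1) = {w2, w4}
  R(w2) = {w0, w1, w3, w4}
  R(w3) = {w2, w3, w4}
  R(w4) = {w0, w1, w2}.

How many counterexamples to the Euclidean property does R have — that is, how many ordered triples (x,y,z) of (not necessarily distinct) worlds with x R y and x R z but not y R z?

22

Enumerating: (w0,w2,w2), (w0,w4,w3), (w0,w4,w4), (w1,w2,w2), (w1,w4,w4), (w2,w0,w0), (w2,w0,w1), (w2,w1,w0), (w2,w1,w1), (w2,w1,w3), (w2,w3,w0), (w2,w3,w1), … and 10 more.
Total: 22.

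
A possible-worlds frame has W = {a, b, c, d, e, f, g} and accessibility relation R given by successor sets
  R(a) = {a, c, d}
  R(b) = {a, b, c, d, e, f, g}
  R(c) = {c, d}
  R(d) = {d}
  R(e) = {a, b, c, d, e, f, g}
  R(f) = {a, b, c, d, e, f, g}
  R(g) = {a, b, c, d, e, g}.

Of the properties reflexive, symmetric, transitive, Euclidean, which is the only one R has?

reflexive

Reflexive: yes — every world is R-related to itself.
Symmetric: no — a R c but not c R a.
Transitive: no — g R b and b R f, but not g R f.
Euclidean: no — a R d and a R c, but not d R c.
Only reflexive holds.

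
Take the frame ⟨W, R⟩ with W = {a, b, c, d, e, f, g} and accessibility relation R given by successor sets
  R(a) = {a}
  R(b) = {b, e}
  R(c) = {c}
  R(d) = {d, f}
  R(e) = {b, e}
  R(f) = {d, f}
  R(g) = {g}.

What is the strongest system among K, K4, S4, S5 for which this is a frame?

S5

Transitive (axiom 4): yes — every two-step R-path is closed by a direct edge.
Reflexive (axiom T): yes — every world is R-related to itself.
Euclidean (axiom 5): yes — any two successors of a common world are R-related.
So F validates K, K4, S4, S5. The strongest is S5.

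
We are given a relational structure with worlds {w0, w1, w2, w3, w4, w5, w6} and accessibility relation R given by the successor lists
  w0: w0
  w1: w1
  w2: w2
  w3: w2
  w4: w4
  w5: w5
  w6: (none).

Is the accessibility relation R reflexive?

No

Reflexive: no — w3 is not related to itself.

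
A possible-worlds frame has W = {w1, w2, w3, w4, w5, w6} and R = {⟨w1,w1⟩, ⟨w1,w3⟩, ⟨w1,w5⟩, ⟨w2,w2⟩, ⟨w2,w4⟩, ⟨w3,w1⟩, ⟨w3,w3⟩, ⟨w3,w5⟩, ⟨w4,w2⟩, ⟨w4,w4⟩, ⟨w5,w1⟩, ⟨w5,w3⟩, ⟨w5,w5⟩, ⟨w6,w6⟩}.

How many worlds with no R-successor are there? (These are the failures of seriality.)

0

R is serial; there are no such worlds.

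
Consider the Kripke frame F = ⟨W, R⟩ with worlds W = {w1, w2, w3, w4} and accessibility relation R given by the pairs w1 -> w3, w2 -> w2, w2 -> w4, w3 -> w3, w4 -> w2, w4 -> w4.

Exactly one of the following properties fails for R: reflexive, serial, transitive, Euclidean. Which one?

reflexive

Reflexive: no — w1 is not related to itself.
Serial: yes — every world has a successor (e.g. w1 R w3).
Transitive: yes — every two-step R-path is closed by a direct edge.
Euclidean: yes — any two successors of a common world are R-related.
Only reflexive fails.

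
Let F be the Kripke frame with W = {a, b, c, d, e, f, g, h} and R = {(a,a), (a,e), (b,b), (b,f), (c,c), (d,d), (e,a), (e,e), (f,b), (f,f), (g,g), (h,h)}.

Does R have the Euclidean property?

Euclidean: yes — any two successors of a common world are R-related.

Yes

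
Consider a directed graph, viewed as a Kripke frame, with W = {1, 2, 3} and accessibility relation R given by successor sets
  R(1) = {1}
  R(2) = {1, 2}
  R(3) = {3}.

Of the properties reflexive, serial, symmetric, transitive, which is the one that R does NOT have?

Reflexive: yes — every world is R-related to itself.
Serial: yes — every world has a successor (e.g. 1 R 1).
Symmetric: no — 2 R 1 but not 1 R 2.
Transitive: yes — every two-step R-path is closed by a direct edge.
Only symmetric fails.

symmetric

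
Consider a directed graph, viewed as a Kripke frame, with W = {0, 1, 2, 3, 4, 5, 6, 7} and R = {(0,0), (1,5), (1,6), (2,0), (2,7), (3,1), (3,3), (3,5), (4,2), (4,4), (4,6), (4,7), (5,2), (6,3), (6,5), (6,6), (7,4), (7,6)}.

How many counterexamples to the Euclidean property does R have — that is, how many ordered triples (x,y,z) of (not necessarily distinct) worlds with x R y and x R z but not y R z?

24

Enumerating: (1,5,5), (1,5,6), (2,0,7), (2,7,0), (2,7,7), (3,1,1), (3,1,3), (3,5,1), (3,5,3), (3,5,5), (4,2,2), (4,2,4), … and 12 more.
Total: 24.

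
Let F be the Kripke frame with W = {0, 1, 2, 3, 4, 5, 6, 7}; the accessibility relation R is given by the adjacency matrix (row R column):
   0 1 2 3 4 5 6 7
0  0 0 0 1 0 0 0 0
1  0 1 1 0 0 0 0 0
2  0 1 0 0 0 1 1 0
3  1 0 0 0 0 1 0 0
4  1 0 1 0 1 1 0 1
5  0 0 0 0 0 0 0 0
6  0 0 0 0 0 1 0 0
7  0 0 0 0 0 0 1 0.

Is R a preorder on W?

Reflexive: no — 0 is not related to itself.
Transitive: no — 0 R 3 and 3 R 5, but not 0 R 5.
So R is not a preorder.

No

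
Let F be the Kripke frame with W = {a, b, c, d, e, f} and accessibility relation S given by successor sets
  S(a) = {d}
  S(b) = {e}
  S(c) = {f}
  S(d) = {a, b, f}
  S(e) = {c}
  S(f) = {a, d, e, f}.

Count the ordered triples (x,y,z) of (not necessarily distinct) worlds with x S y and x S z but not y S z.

19

Enumerating: (a,d,d), (b,e,e), (d,a,a), (d,a,b), (d,a,f), (d,b,a), (d,b,b), (d,b,f), (d,f,b), (e,c,c), (f,a,a), (f,a,e), … and 7 more.
Total: 19.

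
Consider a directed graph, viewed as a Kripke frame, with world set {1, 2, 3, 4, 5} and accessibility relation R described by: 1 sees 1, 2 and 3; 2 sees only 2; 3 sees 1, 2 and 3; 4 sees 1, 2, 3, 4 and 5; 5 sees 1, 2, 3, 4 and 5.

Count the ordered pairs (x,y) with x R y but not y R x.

8

Enumerating: (1,2), (3,2), (4,1), (4,2), (4,3), (5,1), (5,2), (5,3).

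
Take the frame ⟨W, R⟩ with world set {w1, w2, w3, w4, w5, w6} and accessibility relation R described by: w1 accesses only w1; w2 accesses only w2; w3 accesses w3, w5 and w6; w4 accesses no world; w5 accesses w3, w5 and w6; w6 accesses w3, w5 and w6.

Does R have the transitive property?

Yes

Transitive: yes — every two-step R-path is closed by a direct edge.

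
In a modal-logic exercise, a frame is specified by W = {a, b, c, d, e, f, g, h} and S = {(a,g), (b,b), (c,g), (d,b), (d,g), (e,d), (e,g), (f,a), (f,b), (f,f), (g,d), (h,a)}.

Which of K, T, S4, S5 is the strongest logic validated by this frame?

K

Reflexive (axiom T): no — a is not related to itself.
Transitive (axiom 4): no — a S g and g S d, but not a S d.
Euclidean (axiom 5): no — d S b and d S g, but not b S g.
So F validates K; T would additionally require S to be reflexive. The strongest is K.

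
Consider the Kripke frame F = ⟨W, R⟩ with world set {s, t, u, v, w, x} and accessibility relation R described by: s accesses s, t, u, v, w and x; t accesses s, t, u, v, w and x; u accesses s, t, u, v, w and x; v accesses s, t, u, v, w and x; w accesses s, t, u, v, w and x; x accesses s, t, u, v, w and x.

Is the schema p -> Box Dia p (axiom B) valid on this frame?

Yes

By correspondence theory, B is valid on a frame iff R is symmetric.
Symmetric: yes — every pair in R has its reverse in R.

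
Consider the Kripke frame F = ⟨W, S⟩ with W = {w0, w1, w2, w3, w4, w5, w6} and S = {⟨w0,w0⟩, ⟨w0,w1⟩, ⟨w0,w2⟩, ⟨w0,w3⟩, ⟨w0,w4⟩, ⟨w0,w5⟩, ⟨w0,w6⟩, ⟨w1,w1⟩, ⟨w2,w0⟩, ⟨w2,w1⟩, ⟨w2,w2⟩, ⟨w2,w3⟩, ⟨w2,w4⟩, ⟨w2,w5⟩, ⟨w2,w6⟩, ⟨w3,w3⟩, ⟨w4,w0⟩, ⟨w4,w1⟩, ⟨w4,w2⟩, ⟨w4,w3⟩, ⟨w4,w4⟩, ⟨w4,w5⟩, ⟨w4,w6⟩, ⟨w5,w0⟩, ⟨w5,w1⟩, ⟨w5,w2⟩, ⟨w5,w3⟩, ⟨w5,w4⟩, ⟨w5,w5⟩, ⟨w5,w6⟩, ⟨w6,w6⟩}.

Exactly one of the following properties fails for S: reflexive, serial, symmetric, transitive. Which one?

symmetric

Reflexive: yes — every world is S-related to itself.
Serial: yes — every world has a successor (e.g. w0 S w0).
Symmetric: no — w0 S w1 but not w1 S w0.
Transitive: yes — every two-step S-path is closed by a direct edge.
Only symmetric fails.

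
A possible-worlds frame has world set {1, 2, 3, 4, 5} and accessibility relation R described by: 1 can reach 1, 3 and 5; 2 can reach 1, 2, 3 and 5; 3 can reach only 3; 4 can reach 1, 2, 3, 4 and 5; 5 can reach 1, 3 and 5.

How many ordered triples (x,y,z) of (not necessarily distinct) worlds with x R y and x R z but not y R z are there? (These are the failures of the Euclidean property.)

Enumerating: (1,3,1), (1,3,5), (2,1,2), (2,3,1), (2,3,2), (2,3,5), (2,5,2), (4,1,2), (4,1,4), (4,2,4), (4,3,1), (4,3,2), (4,3,4), (4,3,5), (4,5,2), (4,5,4), (5,3,1), (5,3,5).

18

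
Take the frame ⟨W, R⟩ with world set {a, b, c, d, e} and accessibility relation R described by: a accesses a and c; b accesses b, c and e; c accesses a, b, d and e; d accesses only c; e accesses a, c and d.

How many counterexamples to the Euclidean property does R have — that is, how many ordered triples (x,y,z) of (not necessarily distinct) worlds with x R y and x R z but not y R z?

Enumerating: (a,c,c), (b,c,c), (b,e,b), (b,e,e), (c,a,b), (c,a,d), (c,a,e), (c,b,a), (c,b,d), (c,d,a), (c,d,b), (c,d,d), … and 8 more.
Total: 20.

20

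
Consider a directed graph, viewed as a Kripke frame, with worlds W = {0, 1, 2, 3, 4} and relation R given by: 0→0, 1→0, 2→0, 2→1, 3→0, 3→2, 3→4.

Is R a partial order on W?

No

Reflexive: no — 1 is not related to itself.
Transitive: no — 3 R 2 and 2 R 1, but not 3 R 1.
Antisymmetric: yes — no distinct pair is related both ways.
So R is not a partial order.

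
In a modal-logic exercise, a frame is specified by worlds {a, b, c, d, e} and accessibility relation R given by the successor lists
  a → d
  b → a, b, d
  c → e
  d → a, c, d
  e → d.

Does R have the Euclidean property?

No

Euclidean: no — d R a and d R c, but not a R c.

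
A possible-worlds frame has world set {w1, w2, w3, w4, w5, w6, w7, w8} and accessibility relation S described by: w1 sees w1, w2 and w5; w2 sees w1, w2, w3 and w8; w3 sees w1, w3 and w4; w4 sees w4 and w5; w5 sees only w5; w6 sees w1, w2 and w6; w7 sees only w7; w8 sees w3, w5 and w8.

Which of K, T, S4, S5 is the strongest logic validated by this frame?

Reflexive (axiom T): yes — every world is S-related to itself.
Transitive (axiom 4): no — w1 S w2 and w2 S w3, but not w1 S w3.
Euclidean (axiom 5): no — w1 S w2 and w1 S w5, but not w2 S w5.
So F validates K, T; S4 would additionally require S to be transitive. The strongest is T.

T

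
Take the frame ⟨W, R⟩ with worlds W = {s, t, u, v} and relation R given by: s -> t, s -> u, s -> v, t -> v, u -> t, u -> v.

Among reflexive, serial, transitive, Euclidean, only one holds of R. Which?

transitive

Reflexive: no — s is not related to itself.
Serial: no — v has no R-successor.
Transitive: yes — every two-step R-path is closed by a direct edge.
Euclidean: no — s R t and s R u, but not t R u.
Only transitive holds.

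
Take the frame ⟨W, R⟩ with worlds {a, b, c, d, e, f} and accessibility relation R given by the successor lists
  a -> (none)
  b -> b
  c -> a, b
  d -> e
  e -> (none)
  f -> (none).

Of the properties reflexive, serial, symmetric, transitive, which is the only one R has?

Reflexive: no — a is not related to itself.
Serial: no — a has no R-successor.
Symmetric: no — c R a but not a R c.
Transitive: yes — every two-step R-path is closed by a direct edge.
Only transitive holds.

transitive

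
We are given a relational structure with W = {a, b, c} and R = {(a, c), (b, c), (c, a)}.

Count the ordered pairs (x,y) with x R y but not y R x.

1

Enumerating: (b,c).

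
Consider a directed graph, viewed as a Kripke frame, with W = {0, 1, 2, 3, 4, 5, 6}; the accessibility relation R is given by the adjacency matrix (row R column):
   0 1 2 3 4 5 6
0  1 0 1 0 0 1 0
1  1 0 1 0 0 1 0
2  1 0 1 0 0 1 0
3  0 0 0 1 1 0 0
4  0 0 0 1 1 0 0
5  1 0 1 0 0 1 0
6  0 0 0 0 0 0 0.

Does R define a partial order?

Reflexive: no — 1 is not related to itself.
Transitive: yes — every two-step R-path is closed by a direct edge.
Antisymmetric: no — 0 R 2 and 2 R 0 with 0 ≠ 2.
So R is not a partial order.

No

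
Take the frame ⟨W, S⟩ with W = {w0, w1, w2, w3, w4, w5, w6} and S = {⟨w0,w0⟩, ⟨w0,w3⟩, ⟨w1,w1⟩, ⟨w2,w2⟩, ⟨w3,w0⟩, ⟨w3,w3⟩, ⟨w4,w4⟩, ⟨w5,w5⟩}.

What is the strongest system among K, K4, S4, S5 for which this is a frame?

Transitive (axiom 4): yes — every two-step S-path is closed by a direct edge.
Reflexive (axiom T): no — w6 is not related to itself.
Euclidean (axiom 5): yes — any two successors of a common world are S-related.
So F validates K, K4; S4 would additionally require S to be reflexive. The strongest is K4.

K4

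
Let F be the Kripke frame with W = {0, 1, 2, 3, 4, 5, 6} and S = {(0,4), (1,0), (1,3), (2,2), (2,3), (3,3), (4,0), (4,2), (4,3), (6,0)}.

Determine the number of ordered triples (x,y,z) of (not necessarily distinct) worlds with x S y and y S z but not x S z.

6

Enumerating: (0,4,0), (0,4,2), (0,4,3), (1,0,4), (4,0,4), (6,0,4).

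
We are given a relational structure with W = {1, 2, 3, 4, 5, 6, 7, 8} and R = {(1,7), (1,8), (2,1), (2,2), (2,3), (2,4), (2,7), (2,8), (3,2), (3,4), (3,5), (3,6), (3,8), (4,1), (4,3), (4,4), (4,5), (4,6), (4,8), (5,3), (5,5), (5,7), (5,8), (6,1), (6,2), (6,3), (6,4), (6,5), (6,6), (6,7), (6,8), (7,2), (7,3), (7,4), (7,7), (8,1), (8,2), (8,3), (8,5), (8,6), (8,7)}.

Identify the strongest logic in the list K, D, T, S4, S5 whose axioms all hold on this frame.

Serial (axiom D): yes — every world has a successor (e.g. 1 R 7).
Reflexive (axiom T): no — 1 is not related to itself.
Transitive (axiom 4): no — 1 R 7 and 7 R 2, but not 1 R 2.
Euclidean (axiom 5): no — 1 R 7 and 1 R 8, but not 7 R 8.
So F validates K, D; T would additionally require R to be reflexive. The strongest is D.

D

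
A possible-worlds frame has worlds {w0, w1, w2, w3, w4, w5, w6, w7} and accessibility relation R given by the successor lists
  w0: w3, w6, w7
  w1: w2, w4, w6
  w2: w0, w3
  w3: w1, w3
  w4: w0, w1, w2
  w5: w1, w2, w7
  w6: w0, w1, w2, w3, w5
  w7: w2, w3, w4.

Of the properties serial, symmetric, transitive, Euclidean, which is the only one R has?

Serial: yes — every world has a successor (e.g. w0 R w3).
Symmetric: no — w0 R w3 but not w3 R w0.
Transitive: no — w0 R w3 and w3 R w1, but not w0 R w1.
Euclidean: no — w0 R w3 and w0 R w6, but not w3 R w6.
Only serial holds.

serial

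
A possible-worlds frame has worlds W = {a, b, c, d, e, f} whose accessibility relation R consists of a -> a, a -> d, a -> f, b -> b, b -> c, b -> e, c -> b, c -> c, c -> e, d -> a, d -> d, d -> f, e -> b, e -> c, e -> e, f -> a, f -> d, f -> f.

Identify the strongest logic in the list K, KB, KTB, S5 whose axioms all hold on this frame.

S5

Symmetric (axiom B): yes — every pair in R has its reverse in R.
Reflexive (axiom T): yes — every world is R-related to itself.
Euclidean (axiom 5): yes — any two successors of a common world are R-related.
So F validates K, KB, KTB, S5. The strongest is S5.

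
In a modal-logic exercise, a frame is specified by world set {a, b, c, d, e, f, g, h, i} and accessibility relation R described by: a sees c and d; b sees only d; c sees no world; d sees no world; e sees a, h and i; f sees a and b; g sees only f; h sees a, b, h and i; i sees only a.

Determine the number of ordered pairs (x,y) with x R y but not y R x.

13

Enumerating: (a,c), (a,d), (b,d), (e,a), (e,h), (e,i), (f,a), (f,b), (g,f), (h,a), (h,b), (h,i), (i,a).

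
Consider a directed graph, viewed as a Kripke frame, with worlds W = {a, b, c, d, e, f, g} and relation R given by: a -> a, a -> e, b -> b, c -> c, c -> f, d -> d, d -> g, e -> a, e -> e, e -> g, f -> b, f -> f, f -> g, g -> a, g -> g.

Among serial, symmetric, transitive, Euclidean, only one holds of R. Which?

serial

Serial: yes — every world has a successor (e.g. a R a).
Symmetric: no — c R f but not f R c.
Transitive: no — a R e and e R g, but not a R g.
Euclidean: no — e R a and e R g, but not a R g.
Only serial holds.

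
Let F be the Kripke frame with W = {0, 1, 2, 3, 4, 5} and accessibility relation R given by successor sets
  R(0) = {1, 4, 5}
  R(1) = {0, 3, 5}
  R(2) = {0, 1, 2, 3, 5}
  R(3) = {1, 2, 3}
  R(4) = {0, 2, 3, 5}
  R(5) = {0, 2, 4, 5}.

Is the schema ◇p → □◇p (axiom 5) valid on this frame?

Axiom 5 corresponds to the accessibility relation being Euclidean.
Euclidean: no — 0 R 1 and 0 R 4, but not 1 R 4.

No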